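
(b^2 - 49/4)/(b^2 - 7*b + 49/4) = (2*b + 7)/(2*b - 7)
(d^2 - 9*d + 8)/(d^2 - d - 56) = (d - 1)/(d + 7)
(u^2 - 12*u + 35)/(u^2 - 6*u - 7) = (u - 5)/(u + 1)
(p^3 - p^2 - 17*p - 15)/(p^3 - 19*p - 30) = (p + 1)/(p + 2)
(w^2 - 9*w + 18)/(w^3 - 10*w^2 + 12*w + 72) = (w - 3)/(w^2 - 4*w - 12)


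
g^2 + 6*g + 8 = (g + 2)*(g + 4)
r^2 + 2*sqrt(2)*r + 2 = (r + sqrt(2))^2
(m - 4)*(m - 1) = m^2 - 5*m + 4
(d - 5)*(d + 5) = d^2 - 25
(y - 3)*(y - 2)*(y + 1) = y^3 - 4*y^2 + y + 6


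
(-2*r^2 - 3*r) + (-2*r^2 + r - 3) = -4*r^2 - 2*r - 3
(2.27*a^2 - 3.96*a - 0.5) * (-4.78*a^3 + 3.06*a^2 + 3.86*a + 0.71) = -10.8506*a^5 + 25.875*a^4 - 0.965399999999999*a^3 - 15.2039*a^2 - 4.7416*a - 0.355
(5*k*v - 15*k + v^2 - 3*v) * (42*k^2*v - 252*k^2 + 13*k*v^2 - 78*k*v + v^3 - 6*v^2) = 210*k^3*v^2 - 1890*k^3*v + 3780*k^3 + 107*k^2*v^3 - 963*k^2*v^2 + 1926*k^2*v + 18*k*v^4 - 162*k*v^3 + 324*k*v^2 + v^5 - 9*v^4 + 18*v^3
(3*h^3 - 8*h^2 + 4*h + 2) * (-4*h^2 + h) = -12*h^5 + 35*h^4 - 24*h^3 - 4*h^2 + 2*h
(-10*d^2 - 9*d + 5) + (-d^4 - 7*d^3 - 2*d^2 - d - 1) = -d^4 - 7*d^3 - 12*d^2 - 10*d + 4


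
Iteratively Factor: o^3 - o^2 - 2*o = (o + 1)*(o^2 - 2*o) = o*(o + 1)*(o - 2)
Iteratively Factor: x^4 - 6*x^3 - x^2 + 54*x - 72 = (x + 3)*(x^3 - 9*x^2 + 26*x - 24) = (x - 3)*(x + 3)*(x^2 - 6*x + 8) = (x - 4)*(x - 3)*(x + 3)*(x - 2)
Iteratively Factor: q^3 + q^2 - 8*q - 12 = (q + 2)*(q^2 - q - 6) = (q - 3)*(q + 2)*(q + 2)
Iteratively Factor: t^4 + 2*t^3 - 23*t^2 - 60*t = (t)*(t^3 + 2*t^2 - 23*t - 60) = t*(t + 3)*(t^2 - t - 20) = t*(t - 5)*(t + 3)*(t + 4)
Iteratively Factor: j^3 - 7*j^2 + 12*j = (j)*(j^2 - 7*j + 12) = j*(j - 4)*(j - 3)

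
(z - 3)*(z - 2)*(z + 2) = z^3 - 3*z^2 - 4*z + 12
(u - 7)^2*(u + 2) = u^3 - 12*u^2 + 21*u + 98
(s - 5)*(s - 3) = s^2 - 8*s + 15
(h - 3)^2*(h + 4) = h^3 - 2*h^2 - 15*h + 36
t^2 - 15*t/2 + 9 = (t - 6)*(t - 3/2)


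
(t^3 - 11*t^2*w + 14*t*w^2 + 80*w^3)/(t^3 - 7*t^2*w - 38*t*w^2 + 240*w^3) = (t + 2*w)/(t + 6*w)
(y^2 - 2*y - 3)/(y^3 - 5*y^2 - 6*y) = (y - 3)/(y*(y - 6))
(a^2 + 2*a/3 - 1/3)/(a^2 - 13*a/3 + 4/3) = (a + 1)/(a - 4)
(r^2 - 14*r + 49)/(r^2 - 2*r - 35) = (r - 7)/(r + 5)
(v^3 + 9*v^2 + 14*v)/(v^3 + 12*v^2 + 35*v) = (v + 2)/(v + 5)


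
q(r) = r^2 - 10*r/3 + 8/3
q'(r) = 2*r - 10/3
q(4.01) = 5.38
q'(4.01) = 4.69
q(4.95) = 10.67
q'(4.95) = 6.57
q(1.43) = -0.06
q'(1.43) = -0.47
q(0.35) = 1.62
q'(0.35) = -2.63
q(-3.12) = 22.80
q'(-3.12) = -9.57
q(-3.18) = 23.38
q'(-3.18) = -9.69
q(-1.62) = 10.69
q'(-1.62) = -6.57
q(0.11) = 2.31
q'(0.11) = -3.11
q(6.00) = 18.67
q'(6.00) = 8.67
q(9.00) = 53.67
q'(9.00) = 14.67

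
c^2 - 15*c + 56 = (c - 8)*(c - 7)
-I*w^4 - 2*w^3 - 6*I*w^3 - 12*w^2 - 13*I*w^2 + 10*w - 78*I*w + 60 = (w + 6)*(w - 5*I)*(w + 2*I)*(-I*w + 1)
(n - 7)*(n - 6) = n^2 - 13*n + 42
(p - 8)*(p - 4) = p^2 - 12*p + 32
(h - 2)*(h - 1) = h^2 - 3*h + 2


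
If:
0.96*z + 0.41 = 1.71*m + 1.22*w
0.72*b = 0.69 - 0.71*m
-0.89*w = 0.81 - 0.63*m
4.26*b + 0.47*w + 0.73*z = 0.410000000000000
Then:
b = -0.12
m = 1.09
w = -0.14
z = 1.35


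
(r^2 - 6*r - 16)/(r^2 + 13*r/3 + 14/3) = 3*(r - 8)/(3*r + 7)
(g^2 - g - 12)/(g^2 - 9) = (g - 4)/(g - 3)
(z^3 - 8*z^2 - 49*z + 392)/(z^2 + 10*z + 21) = (z^2 - 15*z + 56)/(z + 3)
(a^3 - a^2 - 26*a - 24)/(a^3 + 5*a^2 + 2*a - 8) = (a^2 - 5*a - 6)/(a^2 + a - 2)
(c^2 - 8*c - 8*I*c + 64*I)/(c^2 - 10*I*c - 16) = (c - 8)/(c - 2*I)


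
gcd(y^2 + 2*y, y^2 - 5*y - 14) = y + 2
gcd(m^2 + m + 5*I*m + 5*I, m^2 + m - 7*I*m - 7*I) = m + 1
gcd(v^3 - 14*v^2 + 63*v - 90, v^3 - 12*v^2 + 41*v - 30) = v^2 - 11*v + 30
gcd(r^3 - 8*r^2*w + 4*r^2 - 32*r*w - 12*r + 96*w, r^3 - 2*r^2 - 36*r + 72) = r^2 + 4*r - 12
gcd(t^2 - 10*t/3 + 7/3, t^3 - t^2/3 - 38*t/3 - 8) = 1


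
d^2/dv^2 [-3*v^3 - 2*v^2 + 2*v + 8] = -18*v - 4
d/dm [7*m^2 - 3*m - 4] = 14*m - 3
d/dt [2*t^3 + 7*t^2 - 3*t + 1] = 6*t^2 + 14*t - 3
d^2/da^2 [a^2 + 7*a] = 2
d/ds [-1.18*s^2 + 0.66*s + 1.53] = 0.66 - 2.36*s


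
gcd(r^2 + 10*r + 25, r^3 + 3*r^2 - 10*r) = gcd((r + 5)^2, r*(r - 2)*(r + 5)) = r + 5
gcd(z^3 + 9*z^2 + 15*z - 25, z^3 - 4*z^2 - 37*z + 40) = z^2 + 4*z - 5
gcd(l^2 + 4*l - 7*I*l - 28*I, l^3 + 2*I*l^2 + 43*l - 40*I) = 1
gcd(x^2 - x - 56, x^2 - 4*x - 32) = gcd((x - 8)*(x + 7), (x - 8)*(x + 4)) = x - 8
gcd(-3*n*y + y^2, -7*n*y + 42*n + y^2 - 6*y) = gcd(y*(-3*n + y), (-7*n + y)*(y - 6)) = 1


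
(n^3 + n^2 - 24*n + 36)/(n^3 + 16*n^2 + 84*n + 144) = (n^2 - 5*n + 6)/(n^2 + 10*n + 24)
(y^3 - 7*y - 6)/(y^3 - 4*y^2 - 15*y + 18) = (y^3 - 7*y - 6)/(y^3 - 4*y^2 - 15*y + 18)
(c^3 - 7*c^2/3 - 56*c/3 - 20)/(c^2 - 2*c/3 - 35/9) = 3*(c^2 - 4*c - 12)/(3*c - 7)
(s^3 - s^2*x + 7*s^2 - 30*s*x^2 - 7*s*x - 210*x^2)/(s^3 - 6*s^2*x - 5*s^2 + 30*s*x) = (s^2 + 5*s*x + 7*s + 35*x)/(s*(s - 5))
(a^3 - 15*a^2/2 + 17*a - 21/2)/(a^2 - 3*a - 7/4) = 2*(a^2 - 4*a + 3)/(2*a + 1)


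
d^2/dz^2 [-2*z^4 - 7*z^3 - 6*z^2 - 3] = -24*z^2 - 42*z - 12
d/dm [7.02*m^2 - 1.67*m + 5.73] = 14.04*m - 1.67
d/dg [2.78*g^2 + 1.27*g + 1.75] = 5.56*g + 1.27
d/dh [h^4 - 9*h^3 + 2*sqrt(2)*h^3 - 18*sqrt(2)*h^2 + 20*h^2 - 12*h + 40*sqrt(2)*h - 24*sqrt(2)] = 4*h^3 - 27*h^2 + 6*sqrt(2)*h^2 - 36*sqrt(2)*h + 40*h - 12 + 40*sqrt(2)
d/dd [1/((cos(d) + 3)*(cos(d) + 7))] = 2*(cos(d) + 5)*sin(d)/((cos(d) + 3)^2*(cos(d) + 7)^2)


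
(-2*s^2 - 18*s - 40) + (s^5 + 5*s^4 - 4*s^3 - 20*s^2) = s^5 + 5*s^4 - 4*s^3 - 22*s^2 - 18*s - 40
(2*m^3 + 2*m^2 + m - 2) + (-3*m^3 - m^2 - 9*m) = -m^3 + m^2 - 8*m - 2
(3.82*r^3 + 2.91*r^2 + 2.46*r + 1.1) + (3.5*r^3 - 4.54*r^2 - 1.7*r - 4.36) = 7.32*r^3 - 1.63*r^2 + 0.76*r - 3.26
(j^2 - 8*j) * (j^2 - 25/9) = j^4 - 8*j^3 - 25*j^2/9 + 200*j/9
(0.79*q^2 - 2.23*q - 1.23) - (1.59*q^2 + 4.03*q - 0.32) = -0.8*q^2 - 6.26*q - 0.91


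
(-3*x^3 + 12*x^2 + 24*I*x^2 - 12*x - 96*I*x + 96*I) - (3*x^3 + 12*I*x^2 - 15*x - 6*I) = -6*x^3 + 12*x^2 + 12*I*x^2 + 3*x - 96*I*x + 102*I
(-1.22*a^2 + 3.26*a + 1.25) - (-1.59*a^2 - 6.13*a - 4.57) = 0.37*a^2 + 9.39*a + 5.82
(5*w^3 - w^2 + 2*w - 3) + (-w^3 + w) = 4*w^3 - w^2 + 3*w - 3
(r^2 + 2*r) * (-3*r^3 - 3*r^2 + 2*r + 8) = -3*r^5 - 9*r^4 - 4*r^3 + 12*r^2 + 16*r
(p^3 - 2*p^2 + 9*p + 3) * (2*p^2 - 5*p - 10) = 2*p^5 - 9*p^4 + 18*p^3 - 19*p^2 - 105*p - 30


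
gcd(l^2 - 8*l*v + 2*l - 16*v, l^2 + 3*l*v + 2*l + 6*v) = l + 2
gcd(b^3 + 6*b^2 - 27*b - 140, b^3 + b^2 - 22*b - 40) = b^2 - b - 20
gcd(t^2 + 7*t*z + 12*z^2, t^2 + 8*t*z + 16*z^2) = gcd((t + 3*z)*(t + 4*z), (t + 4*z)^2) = t + 4*z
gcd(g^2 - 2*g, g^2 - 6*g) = g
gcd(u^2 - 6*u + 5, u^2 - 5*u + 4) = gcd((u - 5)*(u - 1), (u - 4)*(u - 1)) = u - 1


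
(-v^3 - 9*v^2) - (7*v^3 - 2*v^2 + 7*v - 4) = -8*v^3 - 7*v^2 - 7*v + 4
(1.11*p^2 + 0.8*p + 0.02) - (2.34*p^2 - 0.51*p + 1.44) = -1.23*p^2 + 1.31*p - 1.42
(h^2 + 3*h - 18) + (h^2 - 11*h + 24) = 2*h^2 - 8*h + 6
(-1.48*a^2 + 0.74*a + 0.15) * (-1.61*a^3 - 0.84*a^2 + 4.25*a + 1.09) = 2.3828*a^5 + 0.0517999999999998*a^4 - 7.1531*a^3 + 1.4058*a^2 + 1.4441*a + 0.1635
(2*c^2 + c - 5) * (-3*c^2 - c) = -6*c^4 - 5*c^3 + 14*c^2 + 5*c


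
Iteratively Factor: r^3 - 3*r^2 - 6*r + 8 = (r - 1)*(r^2 - 2*r - 8) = (r - 1)*(r + 2)*(r - 4)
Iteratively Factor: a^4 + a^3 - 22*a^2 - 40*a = (a)*(a^3 + a^2 - 22*a - 40) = a*(a + 4)*(a^2 - 3*a - 10) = a*(a - 5)*(a + 4)*(a + 2)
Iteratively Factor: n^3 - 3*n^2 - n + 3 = (n + 1)*(n^2 - 4*n + 3) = (n - 1)*(n + 1)*(n - 3)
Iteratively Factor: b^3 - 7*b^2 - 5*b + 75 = (b + 3)*(b^2 - 10*b + 25) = (b - 5)*(b + 3)*(b - 5)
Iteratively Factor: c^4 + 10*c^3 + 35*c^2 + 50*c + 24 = (c + 3)*(c^3 + 7*c^2 + 14*c + 8) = (c + 3)*(c + 4)*(c^2 + 3*c + 2) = (c + 1)*(c + 3)*(c + 4)*(c + 2)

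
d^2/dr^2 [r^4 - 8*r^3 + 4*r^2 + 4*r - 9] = 12*r^2 - 48*r + 8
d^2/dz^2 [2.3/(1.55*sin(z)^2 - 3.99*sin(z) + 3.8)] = (-22.103*sin(z)^4 + 42.67305*sin(z)^3 + 50.72627*sin(z)^2 - 120.2187*sin(z) + 46.13846)/(1.55*sin(z)^2 - 3.99*sin(z) + 3.8)^3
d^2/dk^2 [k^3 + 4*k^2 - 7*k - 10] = 6*k + 8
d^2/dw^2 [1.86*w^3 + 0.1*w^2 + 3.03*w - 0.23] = 11.16*w + 0.2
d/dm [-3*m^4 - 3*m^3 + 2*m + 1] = -12*m^3 - 9*m^2 + 2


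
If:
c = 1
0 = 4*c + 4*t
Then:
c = 1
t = -1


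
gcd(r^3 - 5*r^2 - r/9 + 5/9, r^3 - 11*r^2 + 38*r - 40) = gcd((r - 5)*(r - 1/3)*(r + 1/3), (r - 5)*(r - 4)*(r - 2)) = r - 5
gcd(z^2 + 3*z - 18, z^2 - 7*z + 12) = z - 3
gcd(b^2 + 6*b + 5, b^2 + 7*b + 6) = b + 1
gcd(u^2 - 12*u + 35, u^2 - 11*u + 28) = u - 7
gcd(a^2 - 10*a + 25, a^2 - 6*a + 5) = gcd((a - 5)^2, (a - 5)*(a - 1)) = a - 5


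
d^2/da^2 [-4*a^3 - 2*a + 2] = -24*a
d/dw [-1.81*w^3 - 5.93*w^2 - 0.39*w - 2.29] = -5.43*w^2 - 11.86*w - 0.39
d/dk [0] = 0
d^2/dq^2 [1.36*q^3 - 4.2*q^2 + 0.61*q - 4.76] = 8.16*q - 8.4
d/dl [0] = 0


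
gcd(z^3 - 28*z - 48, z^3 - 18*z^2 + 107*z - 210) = z - 6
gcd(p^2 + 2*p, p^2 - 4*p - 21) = 1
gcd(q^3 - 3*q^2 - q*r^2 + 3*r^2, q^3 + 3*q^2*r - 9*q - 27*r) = q - 3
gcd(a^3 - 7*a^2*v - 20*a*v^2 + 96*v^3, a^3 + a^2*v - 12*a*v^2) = -a^2 - a*v + 12*v^2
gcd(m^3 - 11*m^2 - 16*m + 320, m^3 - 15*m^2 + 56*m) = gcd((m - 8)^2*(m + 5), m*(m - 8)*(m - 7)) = m - 8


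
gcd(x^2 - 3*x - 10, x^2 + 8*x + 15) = 1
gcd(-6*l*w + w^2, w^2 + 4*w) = w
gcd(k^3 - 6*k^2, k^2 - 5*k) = k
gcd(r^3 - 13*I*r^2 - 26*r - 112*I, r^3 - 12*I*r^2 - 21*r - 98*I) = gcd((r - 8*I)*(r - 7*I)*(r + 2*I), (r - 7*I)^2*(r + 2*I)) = r^2 - 5*I*r + 14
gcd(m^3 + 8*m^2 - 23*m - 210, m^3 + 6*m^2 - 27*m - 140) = m^2 + 2*m - 35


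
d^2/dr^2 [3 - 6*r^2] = -12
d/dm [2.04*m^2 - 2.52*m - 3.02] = 4.08*m - 2.52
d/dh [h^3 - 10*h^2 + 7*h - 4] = 3*h^2 - 20*h + 7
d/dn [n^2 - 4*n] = 2*n - 4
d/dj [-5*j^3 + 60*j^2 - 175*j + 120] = -15*j^2 + 120*j - 175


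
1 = 1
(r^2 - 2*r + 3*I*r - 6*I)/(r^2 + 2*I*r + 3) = (r - 2)/(r - I)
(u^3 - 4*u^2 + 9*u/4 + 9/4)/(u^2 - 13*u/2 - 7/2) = (2*u^2 - 9*u + 9)/(2*(u - 7))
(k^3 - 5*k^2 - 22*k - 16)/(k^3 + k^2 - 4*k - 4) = (k - 8)/(k - 2)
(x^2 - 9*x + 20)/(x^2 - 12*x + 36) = (x^2 - 9*x + 20)/(x^2 - 12*x + 36)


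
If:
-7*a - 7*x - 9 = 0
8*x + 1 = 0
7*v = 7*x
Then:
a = -65/56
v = -1/8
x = -1/8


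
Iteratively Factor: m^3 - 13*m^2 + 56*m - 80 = (m - 5)*(m^2 - 8*m + 16) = (m - 5)*(m - 4)*(m - 4)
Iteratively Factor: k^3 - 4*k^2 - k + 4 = (k - 4)*(k^2 - 1) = (k - 4)*(k + 1)*(k - 1)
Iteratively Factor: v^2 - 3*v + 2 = (v - 2)*(v - 1)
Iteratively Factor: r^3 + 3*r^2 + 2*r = (r)*(r^2 + 3*r + 2) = r*(r + 2)*(r + 1)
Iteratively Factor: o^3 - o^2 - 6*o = (o + 2)*(o^2 - 3*o) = (o - 3)*(o + 2)*(o)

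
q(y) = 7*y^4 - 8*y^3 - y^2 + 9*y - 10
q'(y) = 28*y^3 - 24*y^2 - 2*y + 9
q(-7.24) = 22141.68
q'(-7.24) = -11860.64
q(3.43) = 655.17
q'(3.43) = 849.68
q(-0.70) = -12.37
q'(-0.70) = -10.96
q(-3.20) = 947.11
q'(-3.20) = -1147.86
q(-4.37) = 3152.04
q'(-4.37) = -2777.28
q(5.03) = 3472.81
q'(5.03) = 2955.10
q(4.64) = 2455.72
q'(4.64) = 2280.14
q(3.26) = 522.17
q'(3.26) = 717.50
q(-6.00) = 10700.00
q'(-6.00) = -6891.00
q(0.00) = -10.00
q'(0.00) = 9.00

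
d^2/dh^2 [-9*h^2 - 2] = -18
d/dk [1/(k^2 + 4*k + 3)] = 2*(-k - 2)/(k^2 + 4*k + 3)^2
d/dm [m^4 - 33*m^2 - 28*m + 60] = 4*m^3 - 66*m - 28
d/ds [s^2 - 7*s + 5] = 2*s - 7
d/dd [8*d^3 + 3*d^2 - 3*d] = 24*d^2 + 6*d - 3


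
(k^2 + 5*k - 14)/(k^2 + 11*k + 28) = (k - 2)/(k + 4)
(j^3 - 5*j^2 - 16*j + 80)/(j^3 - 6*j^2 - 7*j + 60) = (j + 4)/(j + 3)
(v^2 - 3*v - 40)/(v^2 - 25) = (v - 8)/(v - 5)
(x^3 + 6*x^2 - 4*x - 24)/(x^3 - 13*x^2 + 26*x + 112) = (x^2 + 4*x - 12)/(x^2 - 15*x + 56)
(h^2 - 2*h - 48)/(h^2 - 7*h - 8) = (h + 6)/(h + 1)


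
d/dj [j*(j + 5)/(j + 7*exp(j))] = (-j*(j + 5)*(7*exp(j) + 1) + (j + 7*exp(j))*(2*j + 5))/(j + 7*exp(j))^2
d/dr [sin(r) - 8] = cos(r)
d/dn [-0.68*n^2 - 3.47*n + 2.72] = -1.36*n - 3.47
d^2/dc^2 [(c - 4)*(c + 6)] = 2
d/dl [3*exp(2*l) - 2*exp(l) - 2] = (6*exp(l) - 2)*exp(l)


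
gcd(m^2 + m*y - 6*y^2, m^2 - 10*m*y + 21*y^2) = 1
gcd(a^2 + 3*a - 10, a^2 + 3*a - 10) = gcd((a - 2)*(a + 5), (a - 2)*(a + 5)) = a^2 + 3*a - 10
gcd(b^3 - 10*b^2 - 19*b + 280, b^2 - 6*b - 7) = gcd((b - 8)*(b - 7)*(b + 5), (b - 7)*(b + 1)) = b - 7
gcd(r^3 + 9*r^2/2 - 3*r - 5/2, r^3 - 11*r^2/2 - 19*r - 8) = r + 1/2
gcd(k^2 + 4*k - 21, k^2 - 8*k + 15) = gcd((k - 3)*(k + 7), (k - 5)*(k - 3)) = k - 3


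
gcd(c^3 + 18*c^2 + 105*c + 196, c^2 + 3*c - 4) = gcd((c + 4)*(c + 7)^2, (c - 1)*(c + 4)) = c + 4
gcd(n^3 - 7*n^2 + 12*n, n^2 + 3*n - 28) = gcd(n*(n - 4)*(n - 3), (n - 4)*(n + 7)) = n - 4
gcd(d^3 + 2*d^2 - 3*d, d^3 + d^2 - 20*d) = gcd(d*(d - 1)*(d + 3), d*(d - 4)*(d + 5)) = d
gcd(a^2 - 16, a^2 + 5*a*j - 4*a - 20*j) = a - 4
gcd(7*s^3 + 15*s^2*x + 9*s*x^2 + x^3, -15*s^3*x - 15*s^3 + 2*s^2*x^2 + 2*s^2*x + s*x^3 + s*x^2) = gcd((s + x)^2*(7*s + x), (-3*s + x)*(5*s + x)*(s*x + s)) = 1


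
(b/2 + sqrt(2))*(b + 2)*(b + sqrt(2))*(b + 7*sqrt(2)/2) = b^4/2 + b^3 + 13*sqrt(2)*b^3/4 + 13*sqrt(2)*b^2/2 + 25*b^2/2 + 7*sqrt(2)*b + 25*b + 14*sqrt(2)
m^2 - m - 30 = (m - 6)*(m + 5)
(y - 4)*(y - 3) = y^2 - 7*y + 12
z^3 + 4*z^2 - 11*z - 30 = (z - 3)*(z + 2)*(z + 5)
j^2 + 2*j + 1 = (j + 1)^2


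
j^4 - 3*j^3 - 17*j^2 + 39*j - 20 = (j - 5)*(j - 1)^2*(j + 4)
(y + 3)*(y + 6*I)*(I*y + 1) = I*y^3 - 5*y^2 + 3*I*y^2 - 15*y + 6*I*y + 18*I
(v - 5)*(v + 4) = v^2 - v - 20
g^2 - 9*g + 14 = (g - 7)*(g - 2)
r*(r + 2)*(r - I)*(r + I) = r^4 + 2*r^3 + r^2 + 2*r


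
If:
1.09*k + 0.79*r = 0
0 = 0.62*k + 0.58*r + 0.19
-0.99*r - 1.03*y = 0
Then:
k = 1.05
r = -1.45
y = 1.40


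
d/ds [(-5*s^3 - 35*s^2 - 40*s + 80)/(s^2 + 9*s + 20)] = 5*(-s^2 - 10*s - 19)/(s^2 + 10*s + 25)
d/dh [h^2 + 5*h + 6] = 2*h + 5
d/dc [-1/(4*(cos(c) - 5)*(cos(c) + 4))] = (sin(c) - sin(2*c))/(4*(cos(c) - 5)^2*(cos(c) + 4)^2)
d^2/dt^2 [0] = 0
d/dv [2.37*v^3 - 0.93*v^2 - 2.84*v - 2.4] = 7.11*v^2 - 1.86*v - 2.84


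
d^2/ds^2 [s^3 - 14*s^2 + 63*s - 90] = 6*s - 28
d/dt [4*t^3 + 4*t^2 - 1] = 4*t*(3*t + 2)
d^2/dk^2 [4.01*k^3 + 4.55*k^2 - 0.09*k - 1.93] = 24.06*k + 9.1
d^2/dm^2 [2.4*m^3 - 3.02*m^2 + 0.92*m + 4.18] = 14.4*m - 6.04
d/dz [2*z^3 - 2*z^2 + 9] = 2*z*(3*z - 2)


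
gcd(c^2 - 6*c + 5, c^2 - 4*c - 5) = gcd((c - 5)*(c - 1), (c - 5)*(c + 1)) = c - 5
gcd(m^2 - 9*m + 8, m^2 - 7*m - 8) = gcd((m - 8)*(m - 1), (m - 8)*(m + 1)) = m - 8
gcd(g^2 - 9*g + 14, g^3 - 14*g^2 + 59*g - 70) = g^2 - 9*g + 14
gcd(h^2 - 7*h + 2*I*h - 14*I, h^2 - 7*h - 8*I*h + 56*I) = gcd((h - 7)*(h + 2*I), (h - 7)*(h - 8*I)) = h - 7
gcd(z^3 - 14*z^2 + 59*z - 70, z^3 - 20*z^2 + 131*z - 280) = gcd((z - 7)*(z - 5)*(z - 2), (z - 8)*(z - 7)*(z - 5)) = z^2 - 12*z + 35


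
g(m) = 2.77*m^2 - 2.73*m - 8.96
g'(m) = 5.54*m - 2.73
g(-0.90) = -4.26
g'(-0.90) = -7.72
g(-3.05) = 25.13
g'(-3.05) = -19.63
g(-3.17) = 27.53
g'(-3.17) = -20.29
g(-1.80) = 4.93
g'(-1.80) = -12.70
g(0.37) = -9.59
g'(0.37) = -0.68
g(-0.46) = -7.12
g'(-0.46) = -5.28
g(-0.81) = -4.93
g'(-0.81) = -7.22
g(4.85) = 42.96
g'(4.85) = 24.14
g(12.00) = 357.16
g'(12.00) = 63.75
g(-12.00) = 422.68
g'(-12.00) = -69.21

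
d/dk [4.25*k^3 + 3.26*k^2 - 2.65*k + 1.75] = 12.75*k^2 + 6.52*k - 2.65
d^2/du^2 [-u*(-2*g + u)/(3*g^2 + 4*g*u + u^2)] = 6*g*(-11*g^3 - 6*g^2*u + 3*g*u^2 + 2*u^3)/(27*g^6 + 108*g^5*u + 171*g^4*u^2 + 136*g^3*u^3 + 57*g^2*u^4 + 12*g*u^5 + u^6)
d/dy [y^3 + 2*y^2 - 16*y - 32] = 3*y^2 + 4*y - 16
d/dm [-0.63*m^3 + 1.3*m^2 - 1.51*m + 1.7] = -1.89*m^2 + 2.6*m - 1.51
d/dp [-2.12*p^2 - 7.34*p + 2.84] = -4.24*p - 7.34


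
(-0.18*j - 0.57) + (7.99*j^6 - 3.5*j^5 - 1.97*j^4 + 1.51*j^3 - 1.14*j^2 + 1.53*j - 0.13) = 7.99*j^6 - 3.5*j^5 - 1.97*j^4 + 1.51*j^3 - 1.14*j^2 + 1.35*j - 0.7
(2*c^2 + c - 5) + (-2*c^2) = c - 5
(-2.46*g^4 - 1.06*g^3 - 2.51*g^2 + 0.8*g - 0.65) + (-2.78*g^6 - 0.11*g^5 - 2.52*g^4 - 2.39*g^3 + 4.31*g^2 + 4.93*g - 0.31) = -2.78*g^6 - 0.11*g^5 - 4.98*g^4 - 3.45*g^3 + 1.8*g^2 + 5.73*g - 0.96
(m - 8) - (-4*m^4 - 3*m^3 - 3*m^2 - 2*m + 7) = 4*m^4 + 3*m^3 + 3*m^2 + 3*m - 15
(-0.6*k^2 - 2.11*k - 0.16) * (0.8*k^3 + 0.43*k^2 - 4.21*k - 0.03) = -0.48*k^5 - 1.946*k^4 + 1.4907*k^3 + 8.8323*k^2 + 0.7369*k + 0.0048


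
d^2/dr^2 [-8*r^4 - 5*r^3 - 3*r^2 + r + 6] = -96*r^2 - 30*r - 6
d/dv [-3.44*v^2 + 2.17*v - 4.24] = 2.17 - 6.88*v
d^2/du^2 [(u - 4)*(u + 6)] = 2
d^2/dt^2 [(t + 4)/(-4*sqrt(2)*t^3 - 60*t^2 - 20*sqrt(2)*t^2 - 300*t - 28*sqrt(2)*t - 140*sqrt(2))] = (-(t + 4)*(3*sqrt(2)*t^2 + 10*sqrt(2)*t + 30*t + 7*sqrt(2) + 75)^2 + (3*sqrt(2)*t^2 + 10*sqrt(2)*t + 30*t + (t + 4)*(3*sqrt(2)*t + 5*sqrt(2) + 15) + 7*sqrt(2) + 75)*(sqrt(2)*t^3 + 5*sqrt(2)*t^2 + 15*t^2 + 7*sqrt(2)*t + 75*t + 35*sqrt(2)))/(2*(sqrt(2)*t^3 + 5*sqrt(2)*t^2 + 15*t^2 + 7*sqrt(2)*t + 75*t + 35*sqrt(2))^3)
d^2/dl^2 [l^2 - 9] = 2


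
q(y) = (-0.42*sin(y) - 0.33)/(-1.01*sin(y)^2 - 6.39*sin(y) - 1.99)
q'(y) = (2.02*sin(y)*cos(y) + 6.39*cos(y))*(-0.42*sin(y) - 0.33)/(-1.01*sin(y)^2 - 6.39*sin(y) - 1.99)^2 - 0.42*cos(y)/(-1.01*sin(y)^2 - 6.39*sin(y) - 1.99) = (-0.6666*sin(y) + 0.2121*cos(2*y) - 1.485)*cos(y)/(1.01*sin(y)^2 + 6.39*sin(y) + 1.99)^2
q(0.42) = 0.11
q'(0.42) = -0.06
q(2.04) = 0.08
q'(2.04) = 0.01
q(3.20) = 0.19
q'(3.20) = 0.47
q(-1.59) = 0.03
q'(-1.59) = 0.00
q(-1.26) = 0.02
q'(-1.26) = -0.03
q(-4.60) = 0.08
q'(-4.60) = 0.00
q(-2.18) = 0.01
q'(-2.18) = 0.09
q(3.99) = -0.01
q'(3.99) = 0.13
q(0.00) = 0.17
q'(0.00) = -0.32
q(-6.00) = 0.12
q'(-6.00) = -0.10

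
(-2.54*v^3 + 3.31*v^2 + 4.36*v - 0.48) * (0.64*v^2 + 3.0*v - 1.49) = -1.6256*v^5 - 5.5016*v^4 + 16.505*v^3 + 7.8409*v^2 - 7.9364*v + 0.7152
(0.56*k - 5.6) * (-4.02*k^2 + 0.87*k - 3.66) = -2.2512*k^3 + 22.9992*k^2 - 6.9216*k + 20.496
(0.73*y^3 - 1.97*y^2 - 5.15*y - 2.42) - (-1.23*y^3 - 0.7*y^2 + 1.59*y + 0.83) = 1.96*y^3 - 1.27*y^2 - 6.74*y - 3.25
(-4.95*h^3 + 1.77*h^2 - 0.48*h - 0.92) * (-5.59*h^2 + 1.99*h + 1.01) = 27.6705*h^5 - 19.7448*h^4 + 1.206*h^3 + 5.9753*h^2 - 2.3156*h - 0.9292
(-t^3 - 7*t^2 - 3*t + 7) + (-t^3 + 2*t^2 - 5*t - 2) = -2*t^3 - 5*t^2 - 8*t + 5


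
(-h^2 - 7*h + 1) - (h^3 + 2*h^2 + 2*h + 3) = -h^3 - 3*h^2 - 9*h - 2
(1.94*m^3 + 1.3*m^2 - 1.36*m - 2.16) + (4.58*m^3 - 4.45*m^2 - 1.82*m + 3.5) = 6.52*m^3 - 3.15*m^2 - 3.18*m + 1.34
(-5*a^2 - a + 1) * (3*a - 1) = -15*a^3 + 2*a^2 + 4*a - 1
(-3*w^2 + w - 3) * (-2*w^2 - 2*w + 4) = 6*w^4 + 4*w^3 - 8*w^2 + 10*w - 12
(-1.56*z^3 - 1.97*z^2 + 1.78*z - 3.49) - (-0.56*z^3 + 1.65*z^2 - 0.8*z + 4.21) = -1.0*z^3 - 3.62*z^2 + 2.58*z - 7.7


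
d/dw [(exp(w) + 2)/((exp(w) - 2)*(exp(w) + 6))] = (-exp(2*w) - 4*exp(w) - 20)*exp(w)/(exp(4*w) + 8*exp(3*w) - 8*exp(2*w) - 96*exp(w) + 144)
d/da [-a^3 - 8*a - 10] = -3*a^2 - 8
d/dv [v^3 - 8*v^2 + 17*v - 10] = 3*v^2 - 16*v + 17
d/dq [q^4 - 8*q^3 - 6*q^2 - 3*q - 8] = 4*q^3 - 24*q^2 - 12*q - 3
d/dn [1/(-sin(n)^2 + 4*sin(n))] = 2*(sin(n) - 2)*cos(n)/((sin(n) - 4)^2*sin(n)^2)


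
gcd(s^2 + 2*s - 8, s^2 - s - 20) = s + 4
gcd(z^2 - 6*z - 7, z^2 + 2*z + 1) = z + 1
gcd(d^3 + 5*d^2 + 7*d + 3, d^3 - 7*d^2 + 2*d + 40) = 1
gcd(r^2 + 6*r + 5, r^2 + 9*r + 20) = r + 5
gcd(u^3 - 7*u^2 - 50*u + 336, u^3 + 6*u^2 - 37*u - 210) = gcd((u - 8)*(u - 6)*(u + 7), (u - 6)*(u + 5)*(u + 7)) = u^2 + u - 42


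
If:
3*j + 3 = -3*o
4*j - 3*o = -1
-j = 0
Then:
No Solution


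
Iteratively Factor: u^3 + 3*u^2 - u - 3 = (u + 3)*(u^2 - 1) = (u - 1)*(u + 3)*(u + 1)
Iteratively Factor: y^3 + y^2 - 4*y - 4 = (y + 2)*(y^2 - y - 2) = (y + 1)*(y + 2)*(y - 2)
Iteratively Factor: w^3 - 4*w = (w)*(w^2 - 4) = w*(w + 2)*(w - 2)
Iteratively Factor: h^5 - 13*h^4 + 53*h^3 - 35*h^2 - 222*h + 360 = (h - 3)*(h^4 - 10*h^3 + 23*h^2 + 34*h - 120) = (h - 4)*(h - 3)*(h^3 - 6*h^2 - h + 30) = (h - 4)*(h - 3)*(h + 2)*(h^2 - 8*h + 15) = (h - 4)*(h - 3)^2*(h + 2)*(h - 5)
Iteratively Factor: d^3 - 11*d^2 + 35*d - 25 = (d - 1)*(d^2 - 10*d + 25) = (d - 5)*(d - 1)*(d - 5)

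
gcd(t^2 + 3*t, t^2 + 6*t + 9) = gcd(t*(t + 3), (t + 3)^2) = t + 3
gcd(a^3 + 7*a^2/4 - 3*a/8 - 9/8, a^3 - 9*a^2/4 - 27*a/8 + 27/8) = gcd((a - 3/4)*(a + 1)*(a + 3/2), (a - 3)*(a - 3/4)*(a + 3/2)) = a^2 + 3*a/4 - 9/8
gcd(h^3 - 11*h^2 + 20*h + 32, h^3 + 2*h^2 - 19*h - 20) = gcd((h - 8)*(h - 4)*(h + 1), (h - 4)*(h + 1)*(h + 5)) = h^2 - 3*h - 4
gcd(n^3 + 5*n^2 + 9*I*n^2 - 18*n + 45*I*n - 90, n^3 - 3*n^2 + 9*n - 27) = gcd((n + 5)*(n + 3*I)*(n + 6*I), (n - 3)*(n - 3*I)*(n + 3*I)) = n + 3*I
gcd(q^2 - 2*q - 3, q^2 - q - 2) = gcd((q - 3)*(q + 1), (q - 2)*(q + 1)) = q + 1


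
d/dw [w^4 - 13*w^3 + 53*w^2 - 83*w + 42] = 4*w^3 - 39*w^2 + 106*w - 83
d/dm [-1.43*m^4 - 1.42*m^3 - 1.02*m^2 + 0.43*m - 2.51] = -5.72*m^3 - 4.26*m^2 - 2.04*m + 0.43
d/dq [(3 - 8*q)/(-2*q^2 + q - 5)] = (16*q^2 - 8*q - (4*q - 1)*(8*q - 3) + 40)/(2*q^2 - q + 5)^2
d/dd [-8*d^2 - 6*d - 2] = -16*d - 6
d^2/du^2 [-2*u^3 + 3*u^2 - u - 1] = 6 - 12*u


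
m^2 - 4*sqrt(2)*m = m*(m - 4*sqrt(2))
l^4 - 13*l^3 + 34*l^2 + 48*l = l*(l - 8)*(l - 6)*(l + 1)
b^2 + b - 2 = (b - 1)*(b + 2)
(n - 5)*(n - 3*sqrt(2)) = n^2 - 5*n - 3*sqrt(2)*n + 15*sqrt(2)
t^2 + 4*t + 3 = (t + 1)*(t + 3)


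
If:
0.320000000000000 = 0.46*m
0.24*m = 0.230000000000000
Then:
No Solution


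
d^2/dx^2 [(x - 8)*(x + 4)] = 2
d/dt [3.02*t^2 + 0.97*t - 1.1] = 6.04*t + 0.97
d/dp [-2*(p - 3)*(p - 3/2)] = 9 - 4*p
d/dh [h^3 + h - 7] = 3*h^2 + 1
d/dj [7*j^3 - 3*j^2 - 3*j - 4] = 21*j^2 - 6*j - 3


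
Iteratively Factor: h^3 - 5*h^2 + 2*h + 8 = (h + 1)*(h^2 - 6*h + 8) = (h - 2)*(h + 1)*(h - 4)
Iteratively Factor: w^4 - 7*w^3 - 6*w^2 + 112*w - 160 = (w - 5)*(w^3 - 2*w^2 - 16*w + 32) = (w - 5)*(w - 4)*(w^2 + 2*w - 8) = (w - 5)*(w - 4)*(w + 4)*(w - 2)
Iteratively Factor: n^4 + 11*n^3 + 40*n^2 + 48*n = (n + 4)*(n^3 + 7*n^2 + 12*n) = (n + 4)^2*(n^2 + 3*n) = n*(n + 4)^2*(n + 3)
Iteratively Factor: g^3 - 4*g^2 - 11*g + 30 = (g - 5)*(g^2 + g - 6) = (g - 5)*(g + 3)*(g - 2)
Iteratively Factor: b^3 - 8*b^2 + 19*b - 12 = (b - 4)*(b^2 - 4*b + 3) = (b - 4)*(b - 3)*(b - 1)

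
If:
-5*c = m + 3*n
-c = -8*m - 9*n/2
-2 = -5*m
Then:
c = 26/85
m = 2/5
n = -164/255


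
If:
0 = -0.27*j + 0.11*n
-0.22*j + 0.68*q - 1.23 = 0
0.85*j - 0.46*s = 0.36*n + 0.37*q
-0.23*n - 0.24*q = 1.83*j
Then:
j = -0.18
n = -0.43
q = 1.75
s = -1.40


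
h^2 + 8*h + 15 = (h + 3)*(h + 5)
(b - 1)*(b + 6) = b^2 + 5*b - 6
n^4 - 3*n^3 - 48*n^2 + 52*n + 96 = (n - 8)*(n - 2)*(n + 1)*(n + 6)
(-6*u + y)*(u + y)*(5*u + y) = -30*u^3 - 31*u^2*y + y^3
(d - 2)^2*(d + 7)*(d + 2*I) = d^4 + 3*d^3 + 2*I*d^3 - 24*d^2 + 6*I*d^2 + 28*d - 48*I*d + 56*I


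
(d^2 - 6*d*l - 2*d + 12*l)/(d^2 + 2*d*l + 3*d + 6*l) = (d^2 - 6*d*l - 2*d + 12*l)/(d^2 + 2*d*l + 3*d + 6*l)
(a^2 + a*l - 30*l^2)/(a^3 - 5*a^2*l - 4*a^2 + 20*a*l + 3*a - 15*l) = (a + 6*l)/(a^2 - 4*a + 3)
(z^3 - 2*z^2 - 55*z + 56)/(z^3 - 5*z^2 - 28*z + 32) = (z + 7)/(z + 4)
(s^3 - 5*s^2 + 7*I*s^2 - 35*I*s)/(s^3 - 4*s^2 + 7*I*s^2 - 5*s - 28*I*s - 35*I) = s/(s + 1)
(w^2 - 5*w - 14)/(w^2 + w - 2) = (w - 7)/(w - 1)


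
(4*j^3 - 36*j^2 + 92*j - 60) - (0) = 4*j^3 - 36*j^2 + 92*j - 60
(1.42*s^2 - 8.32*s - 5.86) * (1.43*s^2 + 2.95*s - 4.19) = 2.0306*s^4 - 7.7086*s^3 - 38.8736*s^2 + 17.5738*s + 24.5534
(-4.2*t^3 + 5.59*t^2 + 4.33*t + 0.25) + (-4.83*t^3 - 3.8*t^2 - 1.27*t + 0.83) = -9.03*t^3 + 1.79*t^2 + 3.06*t + 1.08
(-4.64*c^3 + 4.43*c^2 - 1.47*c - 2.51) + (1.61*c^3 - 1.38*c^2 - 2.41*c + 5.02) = -3.03*c^3 + 3.05*c^2 - 3.88*c + 2.51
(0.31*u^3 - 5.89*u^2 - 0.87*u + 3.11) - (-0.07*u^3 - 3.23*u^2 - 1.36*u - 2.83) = 0.38*u^3 - 2.66*u^2 + 0.49*u + 5.94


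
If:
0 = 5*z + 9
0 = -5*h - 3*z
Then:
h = 27/25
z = -9/5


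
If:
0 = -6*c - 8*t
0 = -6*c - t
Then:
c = 0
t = 0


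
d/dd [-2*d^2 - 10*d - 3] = -4*d - 10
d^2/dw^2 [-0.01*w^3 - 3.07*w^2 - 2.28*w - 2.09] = -0.06*w - 6.14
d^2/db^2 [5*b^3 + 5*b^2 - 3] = 30*b + 10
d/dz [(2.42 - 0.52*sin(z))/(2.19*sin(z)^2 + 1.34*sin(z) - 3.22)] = (1.1388*sin(z)^2 - 10.5996*sin(z) - 1.5684)*cos(z)/(4.7961*sin(z)^4 + 5.8692*sin(z)^3 - 12.308*sin(z)^2 - 8.6296*sin(z) + 10.3684)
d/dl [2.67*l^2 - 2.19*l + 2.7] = 5.34*l - 2.19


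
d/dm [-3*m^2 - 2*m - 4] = -6*m - 2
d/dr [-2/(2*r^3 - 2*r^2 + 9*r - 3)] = 2*(6*r^2 - 4*r + 9)/(2*r^3 - 2*r^2 + 9*r - 3)^2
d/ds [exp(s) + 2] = exp(s)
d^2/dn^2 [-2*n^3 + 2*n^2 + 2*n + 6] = 4 - 12*n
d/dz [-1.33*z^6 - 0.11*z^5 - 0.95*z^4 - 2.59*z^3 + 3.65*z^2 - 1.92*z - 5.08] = -7.98*z^5 - 0.55*z^4 - 3.8*z^3 - 7.77*z^2 + 7.3*z - 1.92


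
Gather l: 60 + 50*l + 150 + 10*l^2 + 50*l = 10*l^2 + 100*l + 210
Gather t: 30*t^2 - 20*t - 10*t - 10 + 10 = 30*t^2 - 30*t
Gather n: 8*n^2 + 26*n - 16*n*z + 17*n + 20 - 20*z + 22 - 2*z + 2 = 8*n^2 + n*(43 - 16*z) - 22*z + 44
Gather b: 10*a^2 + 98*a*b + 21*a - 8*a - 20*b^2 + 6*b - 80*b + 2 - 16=10*a^2 + 13*a - 20*b^2 + b*(98*a - 74) - 14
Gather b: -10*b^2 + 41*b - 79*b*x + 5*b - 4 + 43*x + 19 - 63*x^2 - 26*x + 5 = -10*b^2 + b*(46 - 79*x) - 63*x^2 + 17*x + 20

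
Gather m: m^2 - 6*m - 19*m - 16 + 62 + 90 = m^2 - 25*m + 136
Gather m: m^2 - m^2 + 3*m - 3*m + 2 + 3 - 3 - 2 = 0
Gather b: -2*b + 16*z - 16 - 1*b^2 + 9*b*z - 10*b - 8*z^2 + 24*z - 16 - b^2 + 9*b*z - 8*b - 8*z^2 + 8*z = -2*b^2 + b*(18*z - 20) - 16*z^2 + 48*z - 32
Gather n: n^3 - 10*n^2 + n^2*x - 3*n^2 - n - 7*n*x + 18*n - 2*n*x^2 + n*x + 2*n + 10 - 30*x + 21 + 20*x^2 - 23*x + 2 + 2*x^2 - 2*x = n^3 + n^2*(x - 13) + n*(-2*x^2 - 6*x + 19) + 22*x^2 - 55*x + 33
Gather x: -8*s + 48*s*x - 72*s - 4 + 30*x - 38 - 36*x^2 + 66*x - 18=-80*s - 36*x^2 + x*(48*s + 96) - 60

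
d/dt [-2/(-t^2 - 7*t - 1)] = 2*(-2*t - 7)/(t^2 + 7*t + 1)^2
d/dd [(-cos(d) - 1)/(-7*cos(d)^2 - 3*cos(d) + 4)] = 7*sin(d)/(7*cos(d) - 4)^2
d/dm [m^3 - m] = 3*m^2 - 1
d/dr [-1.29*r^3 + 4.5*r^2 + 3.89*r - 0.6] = -3.87*r^2 + 9.0*r + 3.89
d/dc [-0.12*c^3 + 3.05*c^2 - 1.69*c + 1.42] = -0.36*c^2 + 6.1*c - 1.69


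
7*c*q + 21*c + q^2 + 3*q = (7*c + q)*(q + 3)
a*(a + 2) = a^2 + 2*a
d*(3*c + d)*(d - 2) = 3*c*d^2 - 6*c*d + d^3 - 2*d^2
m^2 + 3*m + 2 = (m + 1)*(m + 2)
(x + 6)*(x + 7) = x^2 + 13*x + 42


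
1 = 1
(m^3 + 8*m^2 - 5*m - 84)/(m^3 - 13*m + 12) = (m + 7)/(m - 1)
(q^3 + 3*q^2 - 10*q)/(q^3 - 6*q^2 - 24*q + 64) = q*(q + 5)/(q^2 - 4*q - 32)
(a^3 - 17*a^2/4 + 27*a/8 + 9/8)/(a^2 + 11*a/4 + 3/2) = (8*a^3 - 34*a^2 + 27*a + 9)/(2*(4*a^2 + 11*a + 6))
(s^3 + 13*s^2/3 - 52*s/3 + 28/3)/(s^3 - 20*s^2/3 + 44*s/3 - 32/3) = (3*s^2 + 19*s - 14)/(3*s^2 - 14*s + 16)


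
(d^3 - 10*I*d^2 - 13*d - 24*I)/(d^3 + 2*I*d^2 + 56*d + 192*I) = (d^2 - 2*I*d + 3)/(d^2 + 10*I*d - 24)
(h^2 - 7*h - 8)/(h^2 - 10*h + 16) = (h + 1)/(h - 2)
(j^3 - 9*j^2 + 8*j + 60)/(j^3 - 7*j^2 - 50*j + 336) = (j^2 - 3*j - 10)/(j^2 - j - 56)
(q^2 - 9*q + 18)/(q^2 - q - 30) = (q - 3)/(q + 5)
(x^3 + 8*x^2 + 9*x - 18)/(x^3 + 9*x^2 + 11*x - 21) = (x + 6)/(x + 7)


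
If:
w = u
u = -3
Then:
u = -3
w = -3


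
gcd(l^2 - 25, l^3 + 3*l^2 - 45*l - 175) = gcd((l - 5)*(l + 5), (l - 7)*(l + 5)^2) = l + 5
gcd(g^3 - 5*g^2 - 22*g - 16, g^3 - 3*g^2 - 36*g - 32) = g^2 - 7*g - 8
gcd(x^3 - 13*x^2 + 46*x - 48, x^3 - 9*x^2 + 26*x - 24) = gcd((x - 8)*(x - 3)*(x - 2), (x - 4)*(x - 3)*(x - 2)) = x^2 - 5*x + 6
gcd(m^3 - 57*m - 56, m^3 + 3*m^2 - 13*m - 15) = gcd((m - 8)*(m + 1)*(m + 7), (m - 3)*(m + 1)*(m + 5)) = m + 1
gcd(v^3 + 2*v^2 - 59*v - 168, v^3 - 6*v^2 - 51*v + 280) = v^2 - v - 56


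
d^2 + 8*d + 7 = (d + 1)*(d + 7)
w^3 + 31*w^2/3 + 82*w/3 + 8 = (w + 1/3)*(w + 4)*(w + 6)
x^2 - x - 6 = (x - 3)*(x + 2)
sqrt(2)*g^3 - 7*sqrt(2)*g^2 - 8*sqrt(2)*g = g*(g - 8)*(sqrt(2)*g + sqrt(2))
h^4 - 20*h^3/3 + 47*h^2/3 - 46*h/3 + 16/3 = (h - 8/3)*(h - 2)*(h - 1)^2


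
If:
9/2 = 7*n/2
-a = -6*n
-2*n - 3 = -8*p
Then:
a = 54/7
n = 9/7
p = 39/56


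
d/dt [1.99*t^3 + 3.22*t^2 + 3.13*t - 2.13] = 5.97*t^2 + 6.44*t + 3.13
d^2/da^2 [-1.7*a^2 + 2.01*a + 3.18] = -3.40000000000000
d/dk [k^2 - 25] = 2*k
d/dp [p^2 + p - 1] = 2*p + 1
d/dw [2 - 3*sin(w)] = -3*cos(w)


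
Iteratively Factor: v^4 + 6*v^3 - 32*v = (v + 4)*(v^3 + 2*v^2 - 8*v) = (v + 4)^2*(v^2 - 2*v) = v*(v + 4)^2*(v - 2)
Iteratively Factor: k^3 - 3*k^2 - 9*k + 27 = (k - 3)*(k^2 - 9) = (k - 3)^2*(k + 3)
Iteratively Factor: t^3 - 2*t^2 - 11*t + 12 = (t - 1)*(t^2 - t - 12) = (t - 4)*(t - 1)*(t + 3)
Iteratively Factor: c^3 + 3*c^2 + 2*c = (c + 2)*(c^2 + c) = (c + 1)*(c + 2)*(c)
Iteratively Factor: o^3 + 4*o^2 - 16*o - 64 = (o - 4)*(o^2 + 8*o + 16) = (o - 4)*(o + 4)*(o + 4)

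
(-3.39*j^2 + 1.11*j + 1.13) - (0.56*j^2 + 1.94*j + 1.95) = -3.95*j^2 - 0.83*j - 0.82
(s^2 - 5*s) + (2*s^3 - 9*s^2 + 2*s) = 2*s^3 - 8*s^2 - 3*s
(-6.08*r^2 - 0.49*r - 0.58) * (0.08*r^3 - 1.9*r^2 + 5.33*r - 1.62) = -0.4864*r^5 + 11.5128*r^4 - 31.5218*r^3 + 8.3399*r^2 - 2.2976*r + 0.9396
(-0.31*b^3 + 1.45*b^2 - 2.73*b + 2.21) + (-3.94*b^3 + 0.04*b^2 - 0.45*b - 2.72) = -4.25*b^3 + 1.49*b^2 - 3.18*b - 0.51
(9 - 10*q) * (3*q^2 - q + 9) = -30*q^3 + 37*q^2 - 99*q + 81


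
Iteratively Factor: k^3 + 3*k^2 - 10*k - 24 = (k + 2)*(k^2 + k - 12) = (k + 2)*(k + 4)*(k - 3)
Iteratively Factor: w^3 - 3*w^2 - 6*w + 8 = (w - 4)*(w^2 + w - 2) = (w - 4)*(w + 2)*(w - 1)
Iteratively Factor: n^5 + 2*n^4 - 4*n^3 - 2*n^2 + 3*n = (n - 1)*(n^4 + 3*n^3 - n^2 - 3*n) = (n - 1)*(n + 1)*(n^3 + 2*n^2 - 3*n) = (n - 1)*(n + 1)*(n + 3)*(n^2 - n) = (n - 1)^2*(n + 1)*(n + 3)*(n)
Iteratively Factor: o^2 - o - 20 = (o - 5)*(o + 4)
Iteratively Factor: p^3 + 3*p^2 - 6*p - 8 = (p - 2)*(p^2 + 5*p + 4) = (p - 2)*(p + 4)*(p + 1)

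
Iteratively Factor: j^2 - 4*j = (j - 4)*(j)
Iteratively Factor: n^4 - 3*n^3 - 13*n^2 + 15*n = (n)*(n^3 - 3*n^2 - 13*n + 15) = n*(n - 1)*(n^2 - 2*n - 15) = n*(n - 1)*(n + 3)*(n - 5)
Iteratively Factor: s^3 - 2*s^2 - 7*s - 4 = (s + 1)*(s^2 - 3*s - 4) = (s - 4)*(s + 1)*(s + 1)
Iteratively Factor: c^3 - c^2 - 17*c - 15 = (c + 3)*(c^2 - 4*c - 5) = (c + 1)*(c + 3)*(c - 5)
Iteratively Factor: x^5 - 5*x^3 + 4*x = (x + 1)*(x^4 - x^3 - 4*x^2 + 4*x) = (x + 1)*(x + 2)*(x^3 - 3*x^2 + 2*x) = x*(x + 1)*(x + 2)*(x^2 - 3*x + 2) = x*(x - 2)*(x + 1)*(x + 2)*(x - 1)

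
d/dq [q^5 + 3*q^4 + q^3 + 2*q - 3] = 5*q^4 + 12*q^3 + 3*q^2 + 2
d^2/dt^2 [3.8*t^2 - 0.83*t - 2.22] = 7.60000000000000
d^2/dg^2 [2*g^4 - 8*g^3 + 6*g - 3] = 24*g*(g - 2)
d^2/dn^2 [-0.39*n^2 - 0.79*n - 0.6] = -0.780000000000000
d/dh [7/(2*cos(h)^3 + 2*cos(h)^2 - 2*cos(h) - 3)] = 56*(3*cos(h)^2 + 2*cos(h) - 1)*sin(h)/(-4*sin(h)^2 - cos(h) + cos(3*h) - 2)^2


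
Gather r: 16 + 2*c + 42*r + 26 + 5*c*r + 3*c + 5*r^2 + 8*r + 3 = 5*c + 5*r^2 + r*(5*c + 50) + 45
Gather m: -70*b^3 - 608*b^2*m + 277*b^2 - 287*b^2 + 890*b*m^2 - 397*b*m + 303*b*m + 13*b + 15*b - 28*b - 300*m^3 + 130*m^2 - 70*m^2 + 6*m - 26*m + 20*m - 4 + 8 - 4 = -70*b^3 - 10*b^2 - 300*m^3 + m^2*(890*b + 60) + m*(-608*b^2 - 94*b)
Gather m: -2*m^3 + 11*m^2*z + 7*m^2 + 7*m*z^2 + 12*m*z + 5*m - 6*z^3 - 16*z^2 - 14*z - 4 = -2*m^3 + m^2*(11*z + 7) + m*(7*z^2 + 12*z + 5) - 6*z^3 - 16*z^2 - 14*z - 4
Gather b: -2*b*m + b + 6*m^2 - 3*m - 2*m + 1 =b*(1 - 2*m) + 6*m^2 - 5*m + 1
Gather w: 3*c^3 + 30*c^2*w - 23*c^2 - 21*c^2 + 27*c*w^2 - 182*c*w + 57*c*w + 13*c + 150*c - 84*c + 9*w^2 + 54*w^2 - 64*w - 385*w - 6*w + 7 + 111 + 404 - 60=3*c^3 - 44*c^2 + 79*c + w^2*(27*c + 63) + w*(30*c^2 - 125*c - 455) + 462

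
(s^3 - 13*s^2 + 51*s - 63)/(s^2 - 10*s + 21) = s - 3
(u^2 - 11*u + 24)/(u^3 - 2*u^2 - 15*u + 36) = (u - 8)/(u^2 + u - 12)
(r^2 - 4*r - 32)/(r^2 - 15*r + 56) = (r + 4)/(r - 7)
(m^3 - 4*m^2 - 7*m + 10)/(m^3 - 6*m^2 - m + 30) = (m - 1)/(m - 3)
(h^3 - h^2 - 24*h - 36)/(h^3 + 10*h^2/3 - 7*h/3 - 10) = 3*(h - 6)/(3*h - 5)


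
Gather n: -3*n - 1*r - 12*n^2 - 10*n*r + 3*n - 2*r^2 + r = -12*n^2 - 10*n*r - 2*r^2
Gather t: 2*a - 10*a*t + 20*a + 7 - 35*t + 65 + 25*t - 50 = 22*a + t*(-10*a - 10) + 22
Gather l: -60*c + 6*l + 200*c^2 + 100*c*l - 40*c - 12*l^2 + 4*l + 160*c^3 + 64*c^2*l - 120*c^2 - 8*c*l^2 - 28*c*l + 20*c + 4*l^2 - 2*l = 160*c^3 + 80*c^2 - 80*c + l^2*(-8*c - 8) + l*(64*c^2 + 72*c + 8)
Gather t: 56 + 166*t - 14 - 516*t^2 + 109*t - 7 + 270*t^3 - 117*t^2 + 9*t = 270*t^3 - 633*t^2 + 284*t + 35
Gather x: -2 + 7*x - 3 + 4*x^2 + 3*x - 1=4*x^2 + 10*x - 6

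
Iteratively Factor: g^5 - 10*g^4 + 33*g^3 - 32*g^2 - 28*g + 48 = (g - 3)*(g^4 - 7*g^3 + 12*g^2 + 4*g - 16) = (g - 3)*(g - 2)*(g^3 - 5*g^2 + 2*g + 8) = (g - 4)*(g - 3)*(g - 2)*(g^2 - g - 2) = (g - 4)*(g - 3)*(g - 2)^2*(g + 1)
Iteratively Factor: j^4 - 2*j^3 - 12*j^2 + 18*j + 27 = (j - 3)*(j^3 + j^2 - 9*j - 9) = (j - 3)*(j + 3)*(j^2 - 2*j - 3) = (j - 3)^2*(j + 3)*(j + 1)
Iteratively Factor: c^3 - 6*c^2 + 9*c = (c - 3)*(c^2 - 3*c) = (c - 3)^2*(c)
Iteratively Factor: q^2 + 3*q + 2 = (q + 2)*(q + 1)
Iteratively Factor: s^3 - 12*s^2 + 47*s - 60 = (s - 3)*(s^2 - 9*s + 20) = (s - 4)*(s - 3)*(s - 5)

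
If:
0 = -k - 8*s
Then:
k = -8*s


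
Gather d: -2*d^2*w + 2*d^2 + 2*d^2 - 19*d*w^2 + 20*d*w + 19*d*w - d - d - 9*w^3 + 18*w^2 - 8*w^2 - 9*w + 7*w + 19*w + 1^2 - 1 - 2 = d^2*(4 - 2*w) + d*(-19*w^2 + 39*w - 2) - 9*w^3 + 10*w^2 + 17*w - 2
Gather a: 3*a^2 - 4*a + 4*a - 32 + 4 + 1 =3*a^2 - 27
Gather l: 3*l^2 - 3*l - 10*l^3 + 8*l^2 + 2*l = -10*l^3 + 11*l^2 - l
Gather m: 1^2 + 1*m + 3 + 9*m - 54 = 10*m - 50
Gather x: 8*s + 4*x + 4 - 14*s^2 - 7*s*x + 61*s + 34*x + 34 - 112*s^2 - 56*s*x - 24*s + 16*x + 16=-126*s^2 + 45*s + x*(54 - 63*s) + 54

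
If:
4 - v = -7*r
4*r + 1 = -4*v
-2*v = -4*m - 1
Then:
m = -7/64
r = -17/32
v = 9/32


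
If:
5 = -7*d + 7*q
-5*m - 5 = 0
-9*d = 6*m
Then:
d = 2/3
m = -1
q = 29/21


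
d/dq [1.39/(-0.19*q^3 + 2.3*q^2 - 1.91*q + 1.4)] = (0.7923*q^2 - 6.394*q + 2.6549)/(0.19*q^3 - 2.3*q^2 + 1.91*q - 1.4)^2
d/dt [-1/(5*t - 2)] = 5/(5*t - 2)^2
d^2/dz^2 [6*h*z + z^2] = 2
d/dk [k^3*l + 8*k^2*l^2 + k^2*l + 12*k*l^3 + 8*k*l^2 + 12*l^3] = l*(3*k^2 + 16*k*l + 2*k + 12*l^2 + 8*l)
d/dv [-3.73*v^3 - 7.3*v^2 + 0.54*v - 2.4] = -11.19*v^2 - 14.6*v + 0.54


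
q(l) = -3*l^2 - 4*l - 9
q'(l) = -6*l - 4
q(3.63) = -63.05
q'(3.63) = -25.78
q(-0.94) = -7.89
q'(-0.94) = 1.64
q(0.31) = -10.53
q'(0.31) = -5.86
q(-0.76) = -7.69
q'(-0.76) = 0.56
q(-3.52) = -32.09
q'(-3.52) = 17.12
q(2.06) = -29.97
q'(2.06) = -16.36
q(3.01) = -48.22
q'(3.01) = -22.06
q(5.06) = -106.05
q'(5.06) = -34.36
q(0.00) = -9.00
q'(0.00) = -4.00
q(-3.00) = -24.00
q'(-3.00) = 14.00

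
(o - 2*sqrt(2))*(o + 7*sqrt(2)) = o^2 + 5*sqrt(2)*o - 28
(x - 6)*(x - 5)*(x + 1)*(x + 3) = x^4 - 7*x^3 - 11*x^2 + 87*x + 90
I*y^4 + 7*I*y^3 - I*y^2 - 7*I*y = y*(y - 1)*(y + 7)*(I*y + I)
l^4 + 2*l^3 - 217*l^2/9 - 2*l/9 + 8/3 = (l - 4)*(l - 1/3)*(l + 1/3)*(l + 6)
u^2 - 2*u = u*(u - 2)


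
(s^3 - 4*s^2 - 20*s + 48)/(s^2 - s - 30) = (s^2 + 2*s - 8)/(s + 5)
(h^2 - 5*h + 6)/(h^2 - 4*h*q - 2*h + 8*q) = (3 - h)/(-h + 4*q)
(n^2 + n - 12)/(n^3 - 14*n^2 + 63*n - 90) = (n + 4)/(n^2 - 11*n + 30)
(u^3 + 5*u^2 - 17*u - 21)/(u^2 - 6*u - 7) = (u^2 + 4*u - 21)/(u - 7)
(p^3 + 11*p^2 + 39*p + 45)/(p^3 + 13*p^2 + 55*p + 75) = (p + 3)/(p + 5)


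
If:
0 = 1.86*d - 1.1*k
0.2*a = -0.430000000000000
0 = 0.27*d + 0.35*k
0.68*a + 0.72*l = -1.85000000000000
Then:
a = -2.15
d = 0.00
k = 0.00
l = -0.54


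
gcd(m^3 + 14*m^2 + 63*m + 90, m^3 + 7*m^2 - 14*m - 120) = m^2 + 11*m + 30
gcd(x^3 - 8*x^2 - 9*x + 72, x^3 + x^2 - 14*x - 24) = x + 3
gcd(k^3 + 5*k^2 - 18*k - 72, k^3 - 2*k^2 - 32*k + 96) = k^2 + 2*k - 24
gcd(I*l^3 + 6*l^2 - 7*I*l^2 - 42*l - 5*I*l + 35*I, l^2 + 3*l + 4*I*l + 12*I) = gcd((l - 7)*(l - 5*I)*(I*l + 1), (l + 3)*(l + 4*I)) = 1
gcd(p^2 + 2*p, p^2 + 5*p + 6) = p + 2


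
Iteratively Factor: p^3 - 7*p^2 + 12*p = (p)*(p^2 - 7*p + 12) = p*(p - 4)*(p - 3)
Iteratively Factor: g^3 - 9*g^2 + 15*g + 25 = (g - 5)*(g^2 - 4*g - 5) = (g - 5)^2*(g + 1)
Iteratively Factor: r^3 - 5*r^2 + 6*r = (r - 3)*(r^2 - 2*r) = (r - 3)*(r - 2)*(r)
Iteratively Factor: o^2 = (o)*(o)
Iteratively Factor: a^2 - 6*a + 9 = (a - 3)*(a - 3)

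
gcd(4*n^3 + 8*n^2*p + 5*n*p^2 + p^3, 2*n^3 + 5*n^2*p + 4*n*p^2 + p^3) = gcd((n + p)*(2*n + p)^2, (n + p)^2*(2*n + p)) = 2*n^2 + 3*n*p + p^2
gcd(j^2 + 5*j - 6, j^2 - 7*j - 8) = 1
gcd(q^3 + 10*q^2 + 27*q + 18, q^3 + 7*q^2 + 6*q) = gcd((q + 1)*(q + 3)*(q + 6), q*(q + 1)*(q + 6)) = q^2 + 7*q + 6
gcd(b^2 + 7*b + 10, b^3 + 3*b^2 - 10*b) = b + 5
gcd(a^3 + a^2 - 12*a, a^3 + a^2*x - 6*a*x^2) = a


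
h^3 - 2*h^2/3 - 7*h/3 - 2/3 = (h - 2)*(h + 1/3)*(h + 1)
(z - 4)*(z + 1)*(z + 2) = z^3 - z^2 - 10*z - 8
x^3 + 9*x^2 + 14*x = x*(x + 2)*(x + 7)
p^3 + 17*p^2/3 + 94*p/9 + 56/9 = (p + 4/3)*(p + 2)*(p + 7/3)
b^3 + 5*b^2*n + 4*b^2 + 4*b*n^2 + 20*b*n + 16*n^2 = (b + 4)*(b + n)*(b + 4*n)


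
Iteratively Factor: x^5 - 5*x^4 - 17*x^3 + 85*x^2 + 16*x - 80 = (x + 4)*(x^4 - 9*x^3 + 19*x^2 + 9*x - 20) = (x + 1)*(x + 4)*(x^3 - 10*x^2 + 29*x - 20) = (x - 4)*(x + 1)*(x + 4)*(x^2 - 6*x + 5) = (x - 5)*(x - 4)*(x + 1)*(x + 4)*(x - 1)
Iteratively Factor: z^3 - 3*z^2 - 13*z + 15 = (z - 1)*(z^2 - 2*z - 15) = (z - 5)*(z - 1)*(z + 3)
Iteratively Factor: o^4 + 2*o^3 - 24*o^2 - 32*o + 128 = (o - 4)*(o^3 + 6*o^2 - 32) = (o - 4)*(o - 2)*(o^2 + 8*o + 16) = (o - 4)*(o - 2)*(o + 4)*(o + 4)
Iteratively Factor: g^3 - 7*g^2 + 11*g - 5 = (g - 1)*(g^2 - 6*g + 5) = (g - 1)^2*(g - 5)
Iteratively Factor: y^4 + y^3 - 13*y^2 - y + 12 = (y + 4)*(y^3 - 3*y^2 - y + 3) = (y - 3)*(y + 4)*(y^2 - 1) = (y - 3)*(y + 1)*(y + 4)*(y - 1)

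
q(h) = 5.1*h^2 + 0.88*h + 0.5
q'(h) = 10.2*h + 0.88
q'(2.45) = 25.87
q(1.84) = 19.39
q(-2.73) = 36.11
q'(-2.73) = -26.97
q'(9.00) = 92.68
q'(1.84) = 19.65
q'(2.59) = 27.30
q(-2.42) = 28.24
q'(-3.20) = -31.76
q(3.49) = 65.69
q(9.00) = 421.52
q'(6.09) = 63.00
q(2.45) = 33.27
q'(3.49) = 36.48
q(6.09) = 195.01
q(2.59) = 36.99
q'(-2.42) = -23.80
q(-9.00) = 405.68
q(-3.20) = 49.91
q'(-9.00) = -90.92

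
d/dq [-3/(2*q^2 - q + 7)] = 3*(4*q - 1)/(2*q^2 - q + 7)^2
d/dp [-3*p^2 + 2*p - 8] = 2 - 6*p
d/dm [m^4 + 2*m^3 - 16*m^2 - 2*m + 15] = 4*m^3 + 6*m^2 - 32*m - 2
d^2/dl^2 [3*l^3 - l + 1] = 18*l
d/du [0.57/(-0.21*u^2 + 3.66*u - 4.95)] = (0.2394*u - 2.0862)/(0.21*u^2 - 3.66*u + 4.95)^2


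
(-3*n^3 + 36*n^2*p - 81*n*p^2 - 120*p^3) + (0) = -3*n^3 + 36*n^2*p - 81*n*p^2 - 120*p^3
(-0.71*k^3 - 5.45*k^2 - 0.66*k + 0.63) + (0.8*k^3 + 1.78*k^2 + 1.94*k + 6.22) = 0.0900000000000001*k^3 - 3.67*k^2 + 1.28*k + 6.85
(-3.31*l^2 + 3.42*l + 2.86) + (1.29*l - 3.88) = -3.31*l^2 + 4.71*l - 1.02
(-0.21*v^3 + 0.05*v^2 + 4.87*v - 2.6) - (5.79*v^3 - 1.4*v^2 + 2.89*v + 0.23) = -6.0*v^3 + 1.45*v^2 + 1.98*v - 2.83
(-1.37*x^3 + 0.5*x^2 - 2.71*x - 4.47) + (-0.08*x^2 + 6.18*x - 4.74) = -1.37*x^3 + 0.42*x^2 + 3.47*x - 9.21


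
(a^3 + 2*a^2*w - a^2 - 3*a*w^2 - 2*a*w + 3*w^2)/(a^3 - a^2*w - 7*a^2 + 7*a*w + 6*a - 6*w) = (a + 3*w)/(a - 6)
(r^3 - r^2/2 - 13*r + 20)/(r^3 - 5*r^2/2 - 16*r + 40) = (r - 2)/(r - 4)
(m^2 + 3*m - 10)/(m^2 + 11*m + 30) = (m - 2)/(m + 6)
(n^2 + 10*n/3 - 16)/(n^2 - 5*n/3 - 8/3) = (n + 6)/(n + 1)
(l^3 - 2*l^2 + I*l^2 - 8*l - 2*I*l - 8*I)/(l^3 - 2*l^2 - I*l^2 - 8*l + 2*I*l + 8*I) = (l + I)/(l - I)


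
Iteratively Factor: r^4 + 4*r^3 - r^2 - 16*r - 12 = (r + 2)*(r^3 + 2*r^2 - 5*r - 6) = (r + 2)*(r + 3)*(r^2 - r - 2) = (r + 1)*(r + 2)*(r + 3)*(r - 2)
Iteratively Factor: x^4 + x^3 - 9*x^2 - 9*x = (x + 3)*(x^3 - 2*x^2 - 3*x) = (x + 1)*(x + 3)*(x^2 - 3*x) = x*(x + 1)*(x + 3)*(x - 3)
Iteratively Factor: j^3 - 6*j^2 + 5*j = (j)*(j^2 - 6*j + 5) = j*(j - 5)*(j - 1)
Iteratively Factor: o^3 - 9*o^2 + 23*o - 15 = (o - 1)*(o^2 - 8*o + 15) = (o - 5)*(o - 1)*(o - 3)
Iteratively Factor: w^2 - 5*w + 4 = (w - 4)*(w - 1)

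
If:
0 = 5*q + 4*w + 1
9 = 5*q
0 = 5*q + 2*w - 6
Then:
No Solution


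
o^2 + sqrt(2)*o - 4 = (o - sqrt(2))*(o + 2*sqrt(2))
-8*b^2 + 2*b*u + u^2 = (-2*b + u)*(4*b + u)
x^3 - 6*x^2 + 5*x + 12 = (x - 4)*(x - 3)*(x + 1)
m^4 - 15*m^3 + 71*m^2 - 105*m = m*(m - 7)*(m - 5)*(m - 3)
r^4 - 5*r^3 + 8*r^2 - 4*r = r*(r - 2)^2*(r - 1)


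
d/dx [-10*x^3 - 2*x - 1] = -30*x^2 - 2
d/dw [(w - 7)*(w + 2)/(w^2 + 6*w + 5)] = (11*w^2 + 38*w + 59)/(w^4 + 12*w^3 + 46*w^2 + 60*w + 25)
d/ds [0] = 0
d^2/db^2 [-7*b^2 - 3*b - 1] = -14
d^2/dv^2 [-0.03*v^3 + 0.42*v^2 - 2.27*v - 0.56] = 0.84 - 0.18*v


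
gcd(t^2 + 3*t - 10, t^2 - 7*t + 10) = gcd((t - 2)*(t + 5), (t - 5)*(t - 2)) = t - 2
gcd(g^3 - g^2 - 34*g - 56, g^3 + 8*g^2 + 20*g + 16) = g^2 + 6*g + 8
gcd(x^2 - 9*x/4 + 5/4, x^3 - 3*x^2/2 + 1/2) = x - 1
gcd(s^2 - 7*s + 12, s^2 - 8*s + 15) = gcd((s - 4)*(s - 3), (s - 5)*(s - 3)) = s - 3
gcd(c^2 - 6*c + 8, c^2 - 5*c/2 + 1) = c - 2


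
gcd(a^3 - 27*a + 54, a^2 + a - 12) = a - 3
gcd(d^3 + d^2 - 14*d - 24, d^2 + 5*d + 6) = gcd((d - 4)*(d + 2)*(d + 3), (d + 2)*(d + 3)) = d^2 + 5*d + 6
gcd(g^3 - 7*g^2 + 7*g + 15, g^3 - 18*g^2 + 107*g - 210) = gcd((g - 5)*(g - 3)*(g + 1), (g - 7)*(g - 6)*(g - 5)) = g - 5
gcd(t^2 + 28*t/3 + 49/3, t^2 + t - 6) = 1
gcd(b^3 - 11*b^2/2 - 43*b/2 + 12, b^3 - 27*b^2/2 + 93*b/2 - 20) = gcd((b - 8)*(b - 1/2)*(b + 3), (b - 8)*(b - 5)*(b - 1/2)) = b^2 - 17*b/2 + 4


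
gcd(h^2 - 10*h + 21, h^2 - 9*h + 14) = h - 7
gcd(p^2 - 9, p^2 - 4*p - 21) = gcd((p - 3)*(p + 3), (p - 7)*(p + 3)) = p + 3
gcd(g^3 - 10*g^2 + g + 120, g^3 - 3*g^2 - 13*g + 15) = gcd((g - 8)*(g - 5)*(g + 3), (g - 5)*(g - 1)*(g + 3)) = g^2 - 2*g - 15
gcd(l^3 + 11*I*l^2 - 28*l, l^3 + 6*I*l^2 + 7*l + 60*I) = l + 4*I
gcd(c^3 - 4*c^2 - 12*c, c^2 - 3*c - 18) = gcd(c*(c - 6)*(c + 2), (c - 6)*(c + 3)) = c - 6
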